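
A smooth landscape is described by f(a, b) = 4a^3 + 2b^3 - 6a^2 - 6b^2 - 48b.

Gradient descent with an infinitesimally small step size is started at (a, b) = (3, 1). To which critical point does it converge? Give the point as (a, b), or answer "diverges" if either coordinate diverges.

(1, 4)

f is separable, so gradient descent decouples: a follows -∂f/∂a, b follows -∂f/∂b.
∂f/∂a = 12a(a - 1); at a=3 this is 72, so a decreases.
∂f/∂b = 6(b - 4)(b + 2); at b=1 this is -54, so b increases.
a converges to its nearest critical value 1 (a local min of the a-part); b converges to 4. The iterate converges to (1, 4).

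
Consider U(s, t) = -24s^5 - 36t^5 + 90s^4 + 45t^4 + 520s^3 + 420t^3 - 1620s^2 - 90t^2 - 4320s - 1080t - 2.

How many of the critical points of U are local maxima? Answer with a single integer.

4

U separates as a function of s plus a function of t, so ∇U=0 decouples.
∂U/∂s = -120(s - 4)(s - 3)(s + 1)(s + 3) = 0 at s ∈ {-3, -1, 3, 4}; ∂U/∂t = -180(t - 3)(t - 1)(t + 1)(t + 2) = 0 at t ∈ {-2, -1, 1, 3}.
The Hessian is diagonal: diag(U_ss, U_tt). Second derivatives: U_ss(-3)=10080, U_ss(-1)=-4800, U_ss(3)=2880, U_ss(4)=-4200; U_tt(-2)=2700, U_tt(-1)=-1440, U_tt(1)=2160, U_tt(3)=-7200.
Local maxima occur where both diagonal entries negative: (-1, -1), (-1, 3), (4, -1), (4, 3). Count: 4.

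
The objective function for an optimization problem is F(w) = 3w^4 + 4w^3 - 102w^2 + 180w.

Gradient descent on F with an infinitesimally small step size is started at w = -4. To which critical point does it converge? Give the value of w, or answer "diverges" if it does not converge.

-5

F'(w) = 12(w - 3)(w - 1)(w + 5), so F'(-4) = 420.
Gradient descent moves in the -F' direction, i.e. w is decreasing.
The nearest critical point in that direction is w = -5, where F'' = 576 > 0 (a local minimum). The iterate converges there.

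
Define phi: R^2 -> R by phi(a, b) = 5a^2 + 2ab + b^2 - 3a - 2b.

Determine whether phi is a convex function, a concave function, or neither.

convex

phi is quadratic, so its Hessian is the constant matrix H = [[10, 2], [2, 2]].
det(H) = 16, tr(H) = 12.
det(H) > 0 and tr(H) > 0, so H is positive definite everywhere: convex.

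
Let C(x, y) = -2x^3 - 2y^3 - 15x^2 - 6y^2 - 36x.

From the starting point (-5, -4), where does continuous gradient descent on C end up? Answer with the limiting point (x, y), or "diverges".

(-3, -2)

C is separable, so gradient descent decouples: x follows -∂C/∂x, y follows -∂C/∂y.
∂C/∂x = -6(x + 2)(x + 3); at x=-5 this is -36, so x increases.
∂C/∂y = -6y(y + 2); at y=-4 this is -48, so y increases.
x converges to its nearest critical value -3 (a local min of the x-part); y converges to -2. The iterate converges to (-3, -2).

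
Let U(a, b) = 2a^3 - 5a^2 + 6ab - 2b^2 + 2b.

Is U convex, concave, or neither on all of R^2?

neither

The term 2a^3 is cubic, so the Hessian is not constant.
∂²U/∂a² = 12a - 10, which takes both signs as a varies (negative for sufficiently negative a). A diagonal entry of the Hessian changing sign means the Hessian is neither positive- nor negative-semidefinite on all of R^2.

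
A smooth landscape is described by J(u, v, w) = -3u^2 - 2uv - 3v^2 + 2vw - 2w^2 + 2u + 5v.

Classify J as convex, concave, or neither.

concave

J is quadratic, so its Hessian is the constant matrix H = [[-6, -2, 0], [-2, -6, 2], [0, 2, -4]].
Leading principal minors: -6, 32, -104.
Signs alternate −, +, − ⇒ H ≺ 0 ⇒ concave.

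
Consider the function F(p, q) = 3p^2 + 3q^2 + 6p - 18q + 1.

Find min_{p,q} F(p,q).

-29

F(p,q) separates as A(p) + B(q) + 1, so its minimum is min A + min B + 1.
A'(p) = 6p + 6 vanishes at p ∈ {-1}; B'(q) = 6q - 18 vanishes at q ∈ {3}.
Local minima of A (where A''>0): A(-1)=-3. Local minima of B: B(3)=-27.
So the global minimum of F is A(-1) + B(3) + 1 = -3 − 27 + 1 = -29, attained at (-1, 3).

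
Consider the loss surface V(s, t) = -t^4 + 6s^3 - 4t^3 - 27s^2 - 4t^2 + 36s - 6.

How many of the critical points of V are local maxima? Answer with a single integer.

2

V separates as a function of s plus a function of t, so ∇V=0 decouples.
∂V/∂s = 18(s - 2)(s - 1) = 0 at s ∈ {1, 2}; ∂V/∂t = -4t(t + 1)(t + 2) = 0 at t ∈ {-2, -1, 0}.
The Hessian is diagonal: diag(V_ss, V_tt). Second derivatives: V_ss(1)=-18, V_ss(2)=18; V_tt(-2)=-8, V_tt(-1)=4, V_tt(0)=-8.
Local maxima occur where both diagonal entries negative: (1, -2), (1, 0). Count: 2.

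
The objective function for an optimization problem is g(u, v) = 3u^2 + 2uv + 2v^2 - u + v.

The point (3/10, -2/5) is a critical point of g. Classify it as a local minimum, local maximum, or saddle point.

local minimum

The Hessian of g is constant: H = [[6, 2], [2, 4]].
det(H) = 6·4 − 2² = 20.
det(H) > 0 and tr(H) = 10 > 0, so H is positive definite and the point is a local minimum.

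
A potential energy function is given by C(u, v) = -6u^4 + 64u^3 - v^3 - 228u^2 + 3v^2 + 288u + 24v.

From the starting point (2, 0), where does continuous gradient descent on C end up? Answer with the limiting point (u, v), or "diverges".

C is separable, so gradient descent decouples: u follows -∂C/∂u, v follows -∂C/∂v.
∂C/∂u = -24(u - 4)(u - 3)(u - 1); at u=2 this is -48, so u increases.
∂C/∂v = -3(v - 4)(v + 2); at v=0 this is 24, so v decreases.
u converges to its nearest critical value 3 (a local min of the u-part); v converges to -2. The iterate converges to (3, -2).

(3, -2)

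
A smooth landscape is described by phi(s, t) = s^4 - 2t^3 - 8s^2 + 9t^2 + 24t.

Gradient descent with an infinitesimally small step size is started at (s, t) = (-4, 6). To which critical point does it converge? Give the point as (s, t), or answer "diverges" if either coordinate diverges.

phi is separable, so gradient descent decouples: s follows -∂phi/∂s, t follows -∂phi/∂t.
∂phi/∂s = 4s(s - 2)(s + 2); at s=-4 this is -192, so s increases.
∂phi/∂t = -6(t - 4)(t + 1); at t=6 this is -84, so t increases.
The t-coordinate has no critical point in that direction and runs off to infinity.

diverges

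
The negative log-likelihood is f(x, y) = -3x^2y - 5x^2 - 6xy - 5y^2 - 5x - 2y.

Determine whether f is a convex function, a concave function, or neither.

The term -3x^2y is cubic, so the Hessian is not constant.
∂²f/∂x² = -6y - 10, which takes both signs as y varies (negative for sufficiently large y). A diagonal entry of the Hessian changing sign means the Hessian is neither positive- nor negative-semidefinite on all of R^2.

neither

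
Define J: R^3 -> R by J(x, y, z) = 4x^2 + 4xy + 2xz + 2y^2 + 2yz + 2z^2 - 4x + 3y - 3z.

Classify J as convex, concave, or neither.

J is quadratic, so its Hessian is the constant matrix H = [[8, 4, 2], [4, 4, 2], [2, 2, 4]].
Leading principal minors: 8, 16, 48.
All positive ⇒ H ≻ 0 ⇒ convex.

convex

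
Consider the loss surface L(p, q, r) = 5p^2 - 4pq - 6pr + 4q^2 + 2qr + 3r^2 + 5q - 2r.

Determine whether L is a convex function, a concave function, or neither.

convex

L is quadratic, so its Hessian is the constant matrix H = [[10, -4, -6], [-4, 8, 2], [-6, 2, 6]].
Leading principal minors: 10, 64, 152.
All positive ⇒ H ≻ 0 ⇒ convex.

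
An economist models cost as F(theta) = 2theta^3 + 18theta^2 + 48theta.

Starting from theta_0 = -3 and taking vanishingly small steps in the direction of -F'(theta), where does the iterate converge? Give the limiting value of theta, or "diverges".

F'(theta) = 6(theta + 2)(theta + 4), so F'(-3) = -6.
Gradient descent moves in the -F' direction, i.e. theta is increasing.
The nearest critical point in that direction is theta = -2, where F'' = 12 > 0 (a local minimum). The iterate converges there.

-2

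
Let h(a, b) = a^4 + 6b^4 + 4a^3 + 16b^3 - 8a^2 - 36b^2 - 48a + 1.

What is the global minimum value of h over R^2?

-349

h(a,b) separates as P(a) + Q(b) + 1, so its minimum is min P + min Q + 1.
P'(a) = 4(a - 2)(a + 2)(a + 3) vanishes at a ∈ {-3, -2, 2}; Q'(b) = 24b(b - 1)(b + 3) vanishes at b ∈ {-3, 0, 1}.
Local minima of P (where P''>0): P(-3)=45, P(2)=-80. Local minima of Q: Q(-3)=-270, Q(1)=-14.
So the global minimum of h is P(2) + Q(-3) + 1 = -80 − 270 + 1 = -349, attained at (2, -3).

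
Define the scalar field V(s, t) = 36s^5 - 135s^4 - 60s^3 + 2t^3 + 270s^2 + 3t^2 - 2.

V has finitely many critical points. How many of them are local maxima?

V separates as a function of s plus a function of t, so ∇V=0 decouples.
∂V/∂s = 180s(s - 3)(s - 1)(s + 1) = 0 at s ∈ {-1, 0, 1, 3}; ∂V/∂t = 6t(t + 1) = 0 at t ∈ {-1, 0}.
The Hessian is diagonal: diag(V_ss, V_tt). Second derivatives: V_ss(-1)=-1440, V_ss(0)=540, V_ss(1)=-720, V_ss(3)=4320; V_tt(-1)=-6, V_tt(0)=6.
Local maxima occur where both diagonal entries negative: (-1, -1), (1, -1). Count: 2.

2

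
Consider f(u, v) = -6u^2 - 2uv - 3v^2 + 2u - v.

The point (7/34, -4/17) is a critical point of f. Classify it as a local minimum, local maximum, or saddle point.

The Hessian of f is constant: H = [[-12, -2], [-2, -6]].
det(H) = (-12)·(-6) − (-2)² = 68.
det(H) > 0 and tr(H) = -18 < 0, so H is negative definite and the point is a local maximum.

local maximum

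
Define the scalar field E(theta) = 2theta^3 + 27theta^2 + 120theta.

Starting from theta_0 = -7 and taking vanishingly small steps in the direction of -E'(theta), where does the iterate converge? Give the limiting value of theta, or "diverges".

diverges

E'(theta) = 6(theta + 4)(theta + 5), so E'(-7) = 36.
Gradient descent moves in the -E' direction, i.e. theta is decreasing.
There is no critical point below theta=-7, and E' keeps the same sign, so the iterate runs off to −∞.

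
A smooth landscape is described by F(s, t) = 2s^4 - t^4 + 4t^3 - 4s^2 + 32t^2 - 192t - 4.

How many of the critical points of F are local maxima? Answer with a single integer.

2

F separates as a function of s plus a function of t, so ∇F=0 decouples.
∂F/∂s = 8s(s - 1)(s + 1) = 0 at s ∈ {-1, 0, 1}; ∂F/∂t = -4(t - 4)(t - 3)(t + 4) = 0 at t ∈ {-4, 3, 4}.
The Hessian is diagonal: diag(F_ss, F_tt). Second derivatives: F_ss(-1)=16, F_ss(0)=-8, F_ss(1)=16; F_tt(-4)=-224, F_tt(3)=28, F_tt(4)=-32.
Local maxima occur where both diagonal entries negative: (0, -4), (0, 4). Count: 2.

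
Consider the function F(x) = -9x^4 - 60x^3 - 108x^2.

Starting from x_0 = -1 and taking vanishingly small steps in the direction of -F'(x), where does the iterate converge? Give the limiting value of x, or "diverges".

-2

F'(x) = -36x(x + 2)(x + 3), so F'(-1) = 72.
Gradient descent moves in the -F' direction, i.e. x is decreasing.
The nearest critical point in that direction is x = -2, where F'' = 72 > 0 (a local minimum). The iterate converges there.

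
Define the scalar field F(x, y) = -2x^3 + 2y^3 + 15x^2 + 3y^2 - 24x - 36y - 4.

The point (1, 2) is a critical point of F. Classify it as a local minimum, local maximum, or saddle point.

local minimum

The mixed partial ∂²F/∂x∂y is 0, so the Hessian at any point is diag(F_xx, F_yy) = diag(6(-2x + 5), 6(2y + 1)).
At (1, 2): H = diag(18, 30).
Both eigenvalues are positive, so H is positive definite: a local minimum.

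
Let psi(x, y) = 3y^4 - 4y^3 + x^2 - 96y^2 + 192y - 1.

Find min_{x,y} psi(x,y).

psi(x,y) separates as P(x) + Q(y) − 1, so its minimum is min P + min Q − 1.
P'(x) = 2x vanishes at x ∈ {0}; Q'(y) = 12(y - 4)(y - 1)(y + 4) vanishes at y ∈ {-4, 1, 4}.
Local minima of P (where P''>0): P(0)=0. Local minima of Q: Q(-4)=-1280, Q(4)=-256.
So the global minimum of psi is P(0) + Q(-4) − 1 = 0 − 1280 − 1 = -1281, attained at (0, -4).

-1281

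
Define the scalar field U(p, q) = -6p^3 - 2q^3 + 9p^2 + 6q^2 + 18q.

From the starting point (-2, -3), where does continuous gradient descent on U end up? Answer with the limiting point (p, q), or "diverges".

(0, -1)

U is separable, so gradient descent decouples: p follows -∂U/∂p, q follows -∂U/∂q.
∂U/∂p = -18p(p - 1); at p=-2 this is -108, so p increases.
∂U/∂q = -6(q - 3)(q + 1); at q=-3 this is -72, so q increases.
p converges to its nearest critical value 0 (a local min of the p-part); q converges to -1. The iterate converges to (0, -1).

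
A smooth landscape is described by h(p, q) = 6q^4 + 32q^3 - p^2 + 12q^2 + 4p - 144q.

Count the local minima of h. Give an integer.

0

h separates as a function of p plus a function of q, so ∇h=0 decouples.
∂h/∂p = -2(p - 2) = 0 at p ∈ {2}; ∂h/∂q = 24(q - 1)(q + 2)(q + 3) = 0 at q ∈ {-3, -2, 1}.
The Hessian is diagonal: diag(h_pp, h_qq). Second derivatives: h_pp(2)=-2; h_qq(-3)=96, h_qq(-2)=-72, h_qq(1)=288.
Local minima occur where both diagonal entries positive: none. Count: 0.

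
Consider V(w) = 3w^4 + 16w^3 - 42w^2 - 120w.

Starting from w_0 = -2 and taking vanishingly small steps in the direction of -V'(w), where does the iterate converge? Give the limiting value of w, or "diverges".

-5

V'(w) = 12(w - 2)(w + 1)(w + 5), so V'(-2) = 144.
Gradient descent moves in the -V' direction, i.e. w is decreasing.
The nearest critical point in that direction is w = -5, where V'' = 336 > 0 (a local minimum). The iterate converges there.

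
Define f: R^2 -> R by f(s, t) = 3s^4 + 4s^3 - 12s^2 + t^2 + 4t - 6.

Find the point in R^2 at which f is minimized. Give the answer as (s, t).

f(s,t) separates as P(s) + Q(t) − 6, so its minimum is min P + min Q − 6.
P'(s) = 12s(s - 1)(s + 2) vanishes at s ∈ {-2, 0, 1}; Q'(t) = 2(t + 2) vanishes at t ∈ {-2}.
Local minima of P (where P''>0): P(-2)=-32, P(1)=-5. Local minima of Q: Q(-2)=-4.
So the global minimum of f is P(-2) + Q(-2) − 6 = -32 − 4 − 6 = -42, attained at (-2, -2).

(-2, -2)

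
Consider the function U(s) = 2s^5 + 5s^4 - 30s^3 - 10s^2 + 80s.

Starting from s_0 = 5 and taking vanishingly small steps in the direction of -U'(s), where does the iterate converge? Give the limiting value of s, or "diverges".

U'(s) = 10(s - 2)(s - 1)(s + 1)(s + 4), so U'(5) = 6480.
Gradient descent moves in the -U' direction, i.e. s is decreasing.
The nearest critical point in that direction is s = 2, where U'' = 180 > 0 (a local minimum). The iterate converges there.

2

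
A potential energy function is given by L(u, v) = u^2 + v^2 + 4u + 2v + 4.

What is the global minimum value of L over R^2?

-1

L(u,v) separates as P(u) + Q(v) + 4, so its minimum is min P + min Q + 4.
P'(u) = 2u + 4 vanishes at u ∈ {-2}; Q'(v) = 2v + 2 vanishes at v ∈ {-1}.
Local minima of P (where P''>0): P(-2)=-4. Local minima of Q: Q(-1)=-1.
So the global minimum of L is P(-2) + Q(-1) + 4 = -4 − 1 + 4 = -1, attained at (-2, -1).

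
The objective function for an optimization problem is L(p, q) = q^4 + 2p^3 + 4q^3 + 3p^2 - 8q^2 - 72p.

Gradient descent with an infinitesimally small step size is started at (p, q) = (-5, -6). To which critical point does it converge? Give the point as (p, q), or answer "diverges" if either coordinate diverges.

L is separable, so gradient descent decouples: p follows -∂L/∂p, q follows -∂L/∂q.
∂L/∂p = 6(p - 3)(p + 4); at p=-5 this is 48, so p decreases.
∂L/∂q = 4q(q - 1)(q + 4); at q=-6 this is -336, so q increases.
The p-coordinate has no critical point in that direction and runs off to infinity.

diverges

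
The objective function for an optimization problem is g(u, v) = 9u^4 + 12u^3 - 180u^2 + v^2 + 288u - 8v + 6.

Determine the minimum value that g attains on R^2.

g(u,v) separates as P(u) + Q(v) + 6, so its minimum is min P + min Q + 6.
P'(u) = 36(u - 2)(u - 1)(u + 4) vanishes at u ∈ {-4, 1, 2}; Q'(v) = 2v - 8 vanishes at v ∈ {4}.
Local minima of P (where P''>0): P(-4)=-2496, P(2)=96. Local minima of Q: Q(4)=-16.
So the global minimum of g is P(-4) + Q(4) + 6 = -2496 − 16 + 6 = -2506, attained at (-4, 4).

-2506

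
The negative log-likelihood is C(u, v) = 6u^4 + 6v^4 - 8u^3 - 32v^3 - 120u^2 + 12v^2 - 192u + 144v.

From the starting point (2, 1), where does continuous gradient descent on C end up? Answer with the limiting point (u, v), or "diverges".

C is separable, so gradient descent decouples: u follows -∂C/∂u, v follows -∂C/∂v.
∂C/∂u = 24(u - 4)(u + 1)(u + 2); at u=2 this is -576, so u increases.
∂C/∂v = 24(v - 3)(v - 2)(v + 1); at v=1 this is 96, so v decreases.
u converges to its nearest critical value 4 (a local min of the u-part); v converges to -1. The iterate converges to (4, -1).

(4, -1)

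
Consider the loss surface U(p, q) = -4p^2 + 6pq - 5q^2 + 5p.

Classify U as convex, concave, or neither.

concave

U is quadratic, so its Hessian is the constant matrix H = [[-8, 6], [6, -10]].
det(H) = 44, tr(H) = -18.
det(H) > 0 and tr(H) < 0, so H is negative definite everywhere: concave.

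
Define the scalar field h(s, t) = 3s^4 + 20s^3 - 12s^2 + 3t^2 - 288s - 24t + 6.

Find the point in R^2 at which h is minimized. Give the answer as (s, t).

(2, 4)

h(s,t) separates as P(s) + Q(t) + 6, so its minimum is min P + min Q + 6.
P'(s) = 12(s - 2)(s + 3)(s + 4) vanishes at s ∈ {-4, -3, 2}; Q'(t) = 6(t - 4) vanishes at t ∈ {4}.
Local minima of P (where P''>0): P(-4)=448, P(2)=-416. Local minima of Q: Q(4)=-48.
So the global minimum of h is P(2) + Q(4) + 6 = -416 − 48 + 6 = -458, attained at (2, 4).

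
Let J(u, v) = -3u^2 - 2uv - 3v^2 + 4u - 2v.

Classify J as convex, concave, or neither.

concave

J is quadratic, so its Hessian is the constant matrix H = [[-6, -2], [-2, -6]].
det(H) = 32, tr(H) = -12.
det(H) > 0 and tr(H) < 0, so H is negative definite everywhere: concave.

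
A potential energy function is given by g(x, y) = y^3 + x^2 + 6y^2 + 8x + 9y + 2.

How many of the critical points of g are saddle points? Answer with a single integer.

1

g separates as a function of x plus a function of y, so ∇g=0 decouples.
∂g/∂x = 2(x + 4) = 0 at x ∈ {-4}; ∂g/∂y = 3(y + 1)(y + 3) = 0 at y ∈ {-3, -1}.
The Hessian is diagonal: diag(g_xx, g_yy). Second derivatives: g_xx(-4)=2; g_yy(-3)=-6, g_yy(-1)=6.
Saddle points occur where the two diagonal entries have opposite signs: (-4, -3). Count: 1.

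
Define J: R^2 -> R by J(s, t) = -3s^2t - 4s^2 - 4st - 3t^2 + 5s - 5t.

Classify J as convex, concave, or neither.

neither

The term -3s^2t is cubic, so the Hessian is not constant.
∂²J/∂s² = -6t - 8, which takes both signs as t varies (negative for sufficiently large t). A diagonal entry of the Hessian changing sign means the Hessian is neither positive- nor negative-semidefinite on all of R^2.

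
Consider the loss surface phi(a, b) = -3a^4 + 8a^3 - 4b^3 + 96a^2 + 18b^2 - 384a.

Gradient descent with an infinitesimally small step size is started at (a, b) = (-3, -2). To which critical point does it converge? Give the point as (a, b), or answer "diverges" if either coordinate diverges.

(2, 0)

phi is separable, so gradient descent decouples: a follows -∂phi/∂a, b follows -∂phi/∂b.
∂phi/∂a = -12(a - 4)(a - 2)(a + 4); at a=-3 this is -420, so a increases.
∂phi/∂b = -12b(b - 3); at b=-2 this is -120, so b increases.
a converges to its nearest critical value 2 (a local min of the a-part); b converges to 0. The iterate converges to (2, 0).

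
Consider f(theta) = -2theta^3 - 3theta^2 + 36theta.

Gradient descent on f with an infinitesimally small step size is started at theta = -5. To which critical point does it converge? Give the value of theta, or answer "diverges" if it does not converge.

f'(theta) = -6(theta - 2)(theta + 3), so f'(-5) = -84.
Gradient descent moves in the -f' direction, i.e. theta is increasing.
The nearest critical point in that direction is theta = -3, where f'' = 30 > 0 (a local minimum). The iterate converges there.

-3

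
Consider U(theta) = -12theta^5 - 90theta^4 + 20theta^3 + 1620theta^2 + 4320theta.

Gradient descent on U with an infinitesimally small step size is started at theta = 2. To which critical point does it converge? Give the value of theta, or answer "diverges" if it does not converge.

-2

U'(theta) = -60(theta - 3)(theta + 2)(theta + 3)(theta + 4), so U'(2) = 7200.
Gradient descent moves in the -U' direction, i.e. theta is decreasing.
The nearest critical point in that direction is theta = -2, where U'' = 600 > 0 (a local minimum). The iterate converges there.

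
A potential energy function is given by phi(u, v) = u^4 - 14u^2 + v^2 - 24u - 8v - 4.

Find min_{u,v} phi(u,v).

phi(u,v) separates as P(u) + Q(v) − 4, so its minimum is min P + min Q − 4.
P'(u) = 4(u - 3)(u + 1)(u + 2) vanishes at u ∈ {-2, -1, 3}; Q'(v) = 2v - 8 vanishes at v ∈ {4}.
Local minima of P (where P''>0): P(-2)=8, P(3)=-117. Local minima of Q: Q(4)=-16.
So the global minimum of phi is P(3) + Q(4) − 4 = -117 − 16 − 4 = -137, attained at (3, 4).

-137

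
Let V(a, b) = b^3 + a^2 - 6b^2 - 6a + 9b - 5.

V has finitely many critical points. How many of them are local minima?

V separates as a function of a plus a function of b, so ∇V=0 decouples.
∂V/∂a = 2(a - 3) = 0 at a ∈ {3}; ∂V/∂b = 3(b - 3)(b - 1) = 0 at b ∈ {1, 3}.
The Hessian is diagonal: diag(V_aa, V_bb). Second derivatives: V_aa(3)=2; V_bb(1)=-6, V_bb(3)=6.
Local minima occur where both diagonal entries positive: (3, 3). Count: 1.

1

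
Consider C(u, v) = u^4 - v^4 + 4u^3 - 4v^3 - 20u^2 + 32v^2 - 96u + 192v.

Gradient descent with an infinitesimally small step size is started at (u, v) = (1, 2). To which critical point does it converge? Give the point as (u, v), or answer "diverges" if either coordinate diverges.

C is separable, so gradient descent decouples: u follows -∂C/∂u, v follows -∂C/∂v.
∂C/∂u = 4(u - 3)(u + 2)(u + 4); at u=1 this is -120, so u increases.
∂C/∂v = -4(v - 4)(v + 3)(v + 4); at v=2 this is 240, so v decreases.
u converges to its nearest critical value 3 (a local min of the u-part); v converges to -3. The iterate converges to (3, -3).

(3, -3)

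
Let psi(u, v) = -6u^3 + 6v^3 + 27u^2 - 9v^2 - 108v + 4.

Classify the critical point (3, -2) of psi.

local maximum

The mixed partial ∂²psi/∂u∂v is 0, so the Hessian at any point is diag(psi_uu, psi_vv) = diag(18(-2u + 3), 18(2v - 1)).
At (3, -2): H = diag(-54, -90).
Both eigenvalues are negative, so H is negative definite: a local maximum.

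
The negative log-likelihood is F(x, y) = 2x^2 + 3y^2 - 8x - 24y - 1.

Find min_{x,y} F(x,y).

F(x,y) separates as P(x) + Q(y) − 1, so its minimum is min P + min Q − 1.
P'(x) = 4x - 8 vanishes at x ∈ {2}; Q'(y) = 6y - 24 vanishes at y ∈ {4}.
Local minima of P (where P''>0): P(2)=-8. Local minima of Q: Q(4)=-48.
So the global minimum of F is P(2) + Q(4) − 1 = -8 − 48 − 1 = -57, attained at (2, 4).

-57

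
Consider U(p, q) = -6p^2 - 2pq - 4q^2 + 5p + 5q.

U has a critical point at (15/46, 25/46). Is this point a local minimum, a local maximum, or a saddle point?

local maximum

The Hessian of U is constant: H = [[-12, -2], [-2, -8]].
det(H) = (-12)·(-8) − (-2)² = 92.
det(H) > 0 and tr(H) = -20 < 0, so H is negative definite and the point is a local maximum.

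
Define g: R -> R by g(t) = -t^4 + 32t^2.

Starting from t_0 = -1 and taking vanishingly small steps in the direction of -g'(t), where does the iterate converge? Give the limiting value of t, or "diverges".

0

g'(t) = -4t(t - 4)(t + 4), so g'(-1) = -60.
Gradient descent moves in the -g' direction, i.e. t is increasing.
The nearest critical point in that direction is t = 0, where g'' = 64 > 0 (a local minimum). The iterate converges there.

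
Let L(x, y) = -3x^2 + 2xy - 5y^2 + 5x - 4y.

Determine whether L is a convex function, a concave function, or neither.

L is quadratic, so its Hessian is the constant matrix H = [[-6, 2], [2, -10]].
det(H) = 56, tr(H) = -16.
det(H) > 0 and tr(H) < 0, so H is negative definite everywhere: concave.

concave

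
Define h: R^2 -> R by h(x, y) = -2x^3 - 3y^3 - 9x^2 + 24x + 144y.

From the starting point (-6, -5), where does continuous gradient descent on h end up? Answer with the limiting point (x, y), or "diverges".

(-4, -4)

h is separable, so gradient descent decouples: x follows -∂h/∂x, y follows -∂h/∂y.
∂h/∂x = -6(x - 1)(x + 4); at x=-6 this is -84, so x increases.
∂h/∂y = -9(y - 4)(y + 4); at y=-5 this is -81, so y increases.
x converges to its nearest critical value -4 (a local min of the x-part); y converges to -4. The iterate converges to (-4, -4).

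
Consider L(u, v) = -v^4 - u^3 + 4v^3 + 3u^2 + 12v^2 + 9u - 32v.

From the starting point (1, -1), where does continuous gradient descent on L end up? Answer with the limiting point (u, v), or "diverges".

(-1, 1)

L is separable, so gradient descent decouples: u follows -∂L/∂u, v follows -∂L/∂v.
∂L/∂u = -3(u - 3)(u + 1); at u=1 this is 12, so u decreases.
∂L/∂v = -4(v - 4)(v - 1)(v + 2); at v=-1 this is -40, so v increases.
u converges to its nearest critical value -1 (a local min of the u-part); v converges to 1. The iterate converges to (-1, 1).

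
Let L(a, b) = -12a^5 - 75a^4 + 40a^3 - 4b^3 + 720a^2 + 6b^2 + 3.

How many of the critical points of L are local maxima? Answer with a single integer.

L separates as a function of a plus a function of b, so ∇L=0 decouples.
∂L/∂a = -60a(a - 2)(a + 3)(a + 4) = 0 at a ∈ {-4, -3, 0, 2}; ∂L/∂b = -12b(b - 1) = 0 at b ∈ {0, 1}.
The Hessian is diagonal: diag(L_aa, L_bb). Second derivatives: L_aa(-4)=1440, L_aa(-3)=-900, L_aa(0)=1440, L_aa(2)=-3600; L_bb(0)=12, L_bb(1)=-12.
Local maxima occur where both diagonal entries negative: (-3, 1), (2, 1). Count: 2.

2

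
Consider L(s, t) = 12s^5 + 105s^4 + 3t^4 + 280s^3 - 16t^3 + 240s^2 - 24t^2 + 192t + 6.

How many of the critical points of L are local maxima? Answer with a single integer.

L separates as a function of s plus a function of t, so ∇L=0 decouples.
∂L/∂s = 60s(s + 1)(s + 2)(s + 4) = 0 at s ∈ {-4, -2, -1, 0}; ∂L/∂t = 12(t - 4)(t - 2)(t + 2) = 0 at t ∈ {-2, 2, 4}.
The Hessian is diagonal: diag(L_ss, L_tt). Second derivatives: L_ss(-4)=-1440, L_ss(-2)=240, L_ss(-1)=-180, L_ss(0)=480; L_tt(-2)=288, L_tt(2)=-96, L_tt(4)=144.
Local maxima occur where both diagonal entries negative: (-4, 2), (-1, 2). Count: 2.

2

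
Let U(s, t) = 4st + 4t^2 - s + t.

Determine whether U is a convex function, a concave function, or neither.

U is quadratic, so its Hessian is the constant matrix H = [[0, 4], [4, 8]].
det(H) = -16, tr(H) = 8.
det(H) < 0, so H is indefinite: neither convex nor concave.

neither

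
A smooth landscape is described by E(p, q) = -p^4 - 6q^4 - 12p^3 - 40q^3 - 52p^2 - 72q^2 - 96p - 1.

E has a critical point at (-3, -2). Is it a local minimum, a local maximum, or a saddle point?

local minimum

The mixed partial ∂²E/∂p∂q is 0, so the Hessian at any point is diag(E_pp, E_qq) = diag(-4(3p^2 + 18p + 26), -24(3q^2 + 10q + 6)).
At (-3, -2): H = diag(4, 48).
Both eigenvalues are positive, so H is positive definite: a local minimum.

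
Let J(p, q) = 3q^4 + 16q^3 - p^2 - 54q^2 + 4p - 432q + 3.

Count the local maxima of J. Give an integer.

1

J separates as a function of p plus a function of q, so ∇J=0 decouples.
∂J/∂p = -2(p - 2) = 0 at p ∈ {2}; ∂J/∂q = 12(q - 3)(q + 3)(q + 4) = 0 at q ∈ {-4, -3, 3}.
The Hessian is diagonal: diag(J_pp, J_qq). Second derivatives: J_pp(2)=-2; J_qq(-4)=84, J_qq(-3)=-72, J_qq(3)=504.
Local maxima occur where both diagonal entries negative: (2, -3). Count: 1.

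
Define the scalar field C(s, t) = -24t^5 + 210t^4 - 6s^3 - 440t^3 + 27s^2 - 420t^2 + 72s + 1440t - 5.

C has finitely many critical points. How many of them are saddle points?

C separates as a function of s plus a function of t, so ∇C=0 decouples.
∂C/∂s = -18(s - 4)(s + 1) = 0 at s ∈ {-1, 4}; ∂C/∂t = -120(t - 4)(t - 3)(t - 1)(t + 1) = 0 at t ∈ {-1, 1, 3, 4}.
The Hessian is diagonal: diag(C_ss, C_tt). Second derivatives: C_ss(-1)=90, C_ss(4)=-90; C_tt(-1)=4800, C_tt(1)=-1440, C_tt(3)=960, C_tt(4)=-1800.
Saddle points occur where the two diagonal entries have opposite signs: (-1, 1), (-1, 4), (4, -1), (4, 3). Count: 4.

4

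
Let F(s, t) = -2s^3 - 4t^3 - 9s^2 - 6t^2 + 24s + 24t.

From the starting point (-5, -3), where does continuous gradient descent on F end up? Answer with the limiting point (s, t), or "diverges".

F is separable, so gradient descent decouples: s follows -∂F/∂s, t follows -∂F/∂t.
∂F/∂s = -6(s - 1)(s + 4); at s=-5 this is -36, so s increases.
∂F/∂t = -12(t - 1)(t + 2); at t=-3 this is -48, so t increases.
s converges to its nearest critical value -4 (a local min of the s-part); t converges to -2. The iterate converges to (-4, -2).

(-4, -2)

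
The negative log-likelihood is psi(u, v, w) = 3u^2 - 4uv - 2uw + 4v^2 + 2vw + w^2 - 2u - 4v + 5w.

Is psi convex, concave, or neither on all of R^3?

psi is quadratic, so its Hessian is the constant matrix H = [[6, -4, -2], [-4, 8, 2], [-2, 2, 2]].
Leading principal minors: 6, 32, 40.
All positive ⇒ H ≻ 0 ⇒ convex.

convex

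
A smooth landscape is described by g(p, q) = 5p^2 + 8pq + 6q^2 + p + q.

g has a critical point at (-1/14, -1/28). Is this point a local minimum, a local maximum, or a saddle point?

local minimum

The Hessian of g is constant: H = [[10, 8], [8, 12]].
det(H) = 10·12 − 8² = 56.
det(H) > 0 and tr(H) = 22 > 0, so H is positive definite and the point is a local minimum.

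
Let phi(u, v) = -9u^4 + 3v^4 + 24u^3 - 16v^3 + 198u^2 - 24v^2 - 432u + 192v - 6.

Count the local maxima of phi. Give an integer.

phi separates as a function of u plus a function of v, so ∇phi=0 decouples.
∂phi/∂u = -36(u - 4)(u - 1)(u + 3) = 0 at u ∈ {-3, 1, 4}; ∂phi/∂v = 12(v - 4)(v - 2)(v + 2) = 0 at v ∈ {-2, 2, 4}.
The Hessian is diagonal: diag(phi_uu, phi_vv). Second derivatives: phi_uu(-3)=-1008, phi_uu(1)=432, phi_uu(4)=-756; phi_vv(-2)=288, phi_vv(2)=-96, phi_vv(4)=144.
Local maxima occur where both diagonal entries negative: (-3, 2), (4, 2). Count: 2.

2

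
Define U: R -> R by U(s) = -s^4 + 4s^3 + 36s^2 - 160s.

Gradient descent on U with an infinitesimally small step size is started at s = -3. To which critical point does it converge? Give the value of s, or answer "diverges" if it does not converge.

U'(s) = -4(s - 5)(s - 2)(s + 4), so U'(-3) = -160.
Gradient descent moves in the -U' direction, i.e. s is increasing.
The nearest critical point in that direction is s = 2, where U'' = 72 > 0 (a local minimum). The iterate converges there.

2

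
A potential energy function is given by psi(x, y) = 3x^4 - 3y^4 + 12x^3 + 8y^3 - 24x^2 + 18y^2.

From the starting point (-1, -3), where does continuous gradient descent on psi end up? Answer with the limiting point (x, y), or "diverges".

psi is separable, so gradient descent decouples: x follows -∂psi/∂x, y follows -∂psi/∂y.
∂psi/∂x = 12x(x - 1)(x + 4); at x=-1 this is 72, so x decreases.
∂psi/∂y = -12y(y - 3)(y + 1); at y=-3 this is 432, so y decreases.
The y-coordinate has no critical point in that direction and runs off to infinity.

diverges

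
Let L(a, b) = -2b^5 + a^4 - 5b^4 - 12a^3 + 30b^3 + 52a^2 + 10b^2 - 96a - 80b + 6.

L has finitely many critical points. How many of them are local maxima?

2

L separates as a function of a plus a function of b, so ∇L=0 decouples.
∂L/∂a = 4(a - 4)(a - 3)(a - 2) = 0 at a ∈ {2, 3, 4}; ∂L/∂b = -10(b - 2)(b - 1)(b + 1)(b + 4) = 0 at b ∈ {-4, -1, 1, 2}.
The Hessian is diagonal: diag(L_aa, L_bb). Second derivatives: L_aa(2)=8, L_aa(3)=-4, L_aa(4)=8; L_bb(-4)=900, L_bb(-1)=-180, L_bb(1)=100, L_bb(2)=-180.
Local maxima occur where both diagonal entries negative: (3, -1), (3, 2). Count: 2.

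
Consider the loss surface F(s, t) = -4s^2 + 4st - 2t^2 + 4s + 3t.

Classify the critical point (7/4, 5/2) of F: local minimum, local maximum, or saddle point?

The Hessian of F is constant: H = [[-8, 4], [4, -4]].
det(H) = (-8)·(-4) − 4² = 16.
det(H) > 0 and tr(H) = -12 < 0, so H is negative definite and the point is a local maximum.

local maximum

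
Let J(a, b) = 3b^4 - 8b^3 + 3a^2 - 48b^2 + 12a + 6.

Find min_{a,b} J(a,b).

J(a,b) separates as P(a) + Q(b) + 6, so its minimum is min P + min Q + 6.
P'(a) = 6a + 12 vanishes at a ∈ {-2}; Q'(b) = 12b(b - 4)(b + 2) vanishes at b ∈ {-2, 0, 4}.
Local minima of P (where P''>0): P(-2)=-12. Local minima of Q: Q(-2)=-80, Q(4)=-512.
So the global minimum of J is P(-2) + Q(4) + 6 = -12 − 512 + 6 = -518, attained at (-2, 4).

-518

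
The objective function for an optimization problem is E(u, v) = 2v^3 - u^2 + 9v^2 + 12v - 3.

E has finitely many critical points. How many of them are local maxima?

1

E separates as a function of u plus a function of v, so ∇E=0 decouples.
∂E/∂u = -2u = 0 at u ∈ {0}; ∂E/∂v = 6(v + 1)(v + 2) = 0 at v ∈ {-2, -1}.
The Hessian is diagonal: diag(E_uu, E_vv). Second derivatives: E_uu(0)=-2; E_vv(-2)=-6, E_vv(-1)=6.
Local maxima occur where both diagonal entries negative: (0, -2). Count: 1.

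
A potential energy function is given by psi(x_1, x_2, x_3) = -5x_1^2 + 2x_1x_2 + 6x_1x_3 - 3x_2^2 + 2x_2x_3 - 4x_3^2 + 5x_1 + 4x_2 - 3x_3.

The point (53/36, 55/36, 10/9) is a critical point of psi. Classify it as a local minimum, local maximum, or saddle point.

The Hessian is constant: H = [[-10, 2, 6], [2, -6, 2], [6, 2, -8]].
Leading principal minors: Δ₁ = -10, Δ₂ = 56, Δ₃ = -144.
The minors alternate sign starting negative (−, +, −), so H is negative definite: a local maximum.

local maximum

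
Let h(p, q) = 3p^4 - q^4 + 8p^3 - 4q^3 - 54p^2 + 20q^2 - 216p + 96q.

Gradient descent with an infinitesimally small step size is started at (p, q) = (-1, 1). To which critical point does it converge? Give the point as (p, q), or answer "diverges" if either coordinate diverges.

h is separable, so gradient descent decouples: p follows -∂h/∂p, q follows -∂h/∂q.
∂h/∂p = 12(p - 3)(p + 2)(p + 3); at p=-1 this is -96, so p increases.
∂h/∂q = -4(q - 3)(q + 2)(q + 4); at q=1 this is 120, so q decreases.
p converges to its nearest critical value 3 (a local min of the p-part); q converges to -2. The iterate converges to (3, -2).

(3, -2)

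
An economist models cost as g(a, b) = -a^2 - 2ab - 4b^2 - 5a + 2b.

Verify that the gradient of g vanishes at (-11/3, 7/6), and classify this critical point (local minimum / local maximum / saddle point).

local maximum

∇g = (-2a - 2b - 5, -2a - 8b + 2); substituting (-11/3, 7/6) gives ∇g = (0, 0), so (-11/3, 7/6) is indeed a critical point.
The Hessian of g is constant: H = [[-2, -2], [-2, -8]].
det(H) = (-2)·(-8) − (-2)² = 12.
det(H) > 0 and tr(H) = -10 < 0, so H is negative definite and the point is a local maximum.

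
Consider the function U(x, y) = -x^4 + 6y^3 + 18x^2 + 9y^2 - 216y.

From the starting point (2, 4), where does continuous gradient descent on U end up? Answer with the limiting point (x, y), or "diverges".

U is separable, so gradient descent decouples: x follows -∂U/∂x, y follows -∂U/∂y.
∂U/∂x = -4x(x - 3)(x + 3); at x=2 this is 40, so x decreases.
∂U/∂y = 18(y - 3)(y + 4); at y=4 this is 144, so y decreases.
x converges to its nearest critical value 0 (a local min of the x-part); y converges to 3. The iterate converges to (0, 3).

(0, 3)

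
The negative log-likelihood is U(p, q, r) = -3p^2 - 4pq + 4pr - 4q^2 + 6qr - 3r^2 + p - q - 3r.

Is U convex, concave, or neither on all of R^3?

concave

U is quadratic, so its Hessian is the constant matrix H = [[-6, -4, 4], [-4, -8, 6], [4, 6, -6]].
Leading principal minors: -6, 32, -40.
Signs alternate −, +, − ⇒ H ≺ 0 ⇒ concave.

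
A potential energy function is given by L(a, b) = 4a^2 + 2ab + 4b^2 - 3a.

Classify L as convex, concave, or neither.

convex

L is quadratic, so its Hessian is the constant matrix H = [[8, 2], [2, 8]].
det(H) = 60, tr(H) = 16.
det(H) > 0 and tr(H) > 0, so H is positive definite everywhere: convex.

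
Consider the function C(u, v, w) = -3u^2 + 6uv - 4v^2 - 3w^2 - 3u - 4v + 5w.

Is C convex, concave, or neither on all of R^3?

concave

C is quadratic, so its Hessian is the constant matrix H = [[-6, 6, 0], [6, -8, 0], [0, 0, -6]].
Leading principal minors: -6, 12, -72.
Signs alternate −, +, − ⇒ H ≺ 0 ⇒ concave.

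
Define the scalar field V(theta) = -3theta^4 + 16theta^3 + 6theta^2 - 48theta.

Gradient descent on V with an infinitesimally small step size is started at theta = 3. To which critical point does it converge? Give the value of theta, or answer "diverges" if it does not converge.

1

V'(theta) = -12(theta - 4)(theta - 1)(theta + 1), so V'(3) = 96.
Gradient descent moves in the -V' direction, i.e. theta is decreasing.
The nearest critical point in that direction is theta = 1, where V'' = 72 > 0 (a local minimum). The iterate converges there.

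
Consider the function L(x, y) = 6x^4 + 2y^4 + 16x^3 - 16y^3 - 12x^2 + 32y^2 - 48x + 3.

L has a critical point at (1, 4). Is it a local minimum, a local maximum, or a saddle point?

local minimum

The mixed partial ∂²L/∂x∂y is 0, so the Hessian at any point is diag(L_xx, L_yy) = diag(24(3x^2 + 4x - 1), 8(3y^2 - 12y + 8)).
At (1, 4): H = diag(144, 64).
Both eigenvalues are positive, so H is positive definite: a local minimum.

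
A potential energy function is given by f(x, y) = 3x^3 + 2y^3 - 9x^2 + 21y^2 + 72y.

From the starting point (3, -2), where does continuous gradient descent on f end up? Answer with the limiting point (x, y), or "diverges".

(2, -3)

f is separable, so gradient descent decouples: x follows -∂f/∂x, y follows -∂f/∂y.
∂f/∂x = 9x(x - 2); at x=3 this is 27, so x decreases.
∂f/∂y = 6(y + 3)(y + 4); at y=-2 this is 12, so y decreases.
x converges to its nearest critical value 2 (a local min of the x-part); y converges to -3. The iterate converges to (2, -3).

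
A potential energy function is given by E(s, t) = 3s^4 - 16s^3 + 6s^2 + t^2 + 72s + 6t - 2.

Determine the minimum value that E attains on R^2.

-58

E(s,t) separates as P(s) + Q(t) − 2, so its minimum is min P + min Q − 2.
P'(s) = 12(s - 3)(s - 2)(s + 1) vanishes at s ∈ {-1, 2, 3}; Q'(t) = 2(t + 3) vanishes at t ∈ {-3}.
Local minima of P (where P''>0): P(-1)=-47, P(3)=81. Local minima of Q: Q(-3)=-9.
So the global minimum of E is P(-1) + Q(-3) − 2 = -47 − 9 − 2 = -58, attained at (-1, -3).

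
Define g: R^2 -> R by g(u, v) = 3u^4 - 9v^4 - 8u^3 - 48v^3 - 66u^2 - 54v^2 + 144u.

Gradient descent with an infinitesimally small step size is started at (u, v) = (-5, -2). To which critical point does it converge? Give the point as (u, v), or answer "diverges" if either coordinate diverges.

(-3, -1)

g is separable, so gradient descent decouples: u follows -∂g/∂u, v follows -∂g/∂v.
∂g/∂u = 12(u - 4)(u - 1)(u + 3); at u=-5 this is -1296, so u increases.
∂g/∂v = -36v(v + 1)(v + 3); at v=-2 this is -72, so v increases.
u converges to its nearest critical value -3 (a local min of the u-part); v converges to -1. The iterate converges to (-3, -1).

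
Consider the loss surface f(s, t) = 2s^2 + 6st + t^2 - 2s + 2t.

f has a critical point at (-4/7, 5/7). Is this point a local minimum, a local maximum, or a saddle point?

The Hessian of f is constant: H = [[4, 6], [6, 2]].
det(H) = 4·2 − 6² = -28.
Since det(H) < 0, H is indefinite and the critical point is a saddle point.

saddle point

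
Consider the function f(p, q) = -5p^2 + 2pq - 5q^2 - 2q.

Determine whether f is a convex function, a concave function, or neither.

f is quadratic, so its Hessian is the constant matrix H = [[-10, 2], [2, -10]].
det(H) = 96, tr(H) = -20.
det(H) > 0 and tr(H) < 0, so H is negative definite everywhere: concave.

concave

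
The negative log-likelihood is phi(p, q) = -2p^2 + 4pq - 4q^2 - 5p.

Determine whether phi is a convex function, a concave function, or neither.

concave

phi is quadratic, so its Hessian is the constant matrix H = [[-4, 4], [4, -8]].
det(H) = 16, tr(H) = -12.
det(H) > 0 and tr(H) < 0, so H is negative definite everywhere: concave.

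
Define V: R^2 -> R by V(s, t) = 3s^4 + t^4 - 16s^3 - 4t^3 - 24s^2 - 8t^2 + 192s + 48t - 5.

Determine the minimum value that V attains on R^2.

-389

V(s,t) separates as P(s) + Q(t) − 5, so its minimum is min P + min Q − 5.
P'(s) = 12(s - 4)(s - 2)(s + 2) vanishes at s ∈ {-2, 2, 4}; Q'(t) = 4(t - 3)(t - 2)(t + 2) vanishes at t ∈ {-2, 2, 3}.
Local minima of P (where P''>0): P(-2)=-304, P(4)=128. Local minima of Q: Q(-2)=-80, Q(3)=45.
So the global minimum of V is P(-2) + Q(-2) − 5 = -304 − 80 − 5 = -389, attained at (-2, -2).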